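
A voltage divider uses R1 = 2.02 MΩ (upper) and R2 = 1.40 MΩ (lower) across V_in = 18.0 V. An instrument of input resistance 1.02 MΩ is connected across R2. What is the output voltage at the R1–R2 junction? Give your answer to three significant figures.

V_out ≈ 4.07 V

The load sits in parallel with R2, giving an effective lower resistance R2' = R2·R_L/(R2+R_L) = 0.5901 MΩ.
Voltage divider with the loaded lower leg: V_out = 18.0 × 0.5901/(2.02 + 0.5901) = 18.0 × 0.2261 = 4.069 V.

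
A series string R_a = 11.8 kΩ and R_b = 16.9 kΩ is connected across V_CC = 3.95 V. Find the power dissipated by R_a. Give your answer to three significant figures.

P ≈ 0.224 mW

Series current I = V_CC/ΣR = 3.95/28.70 = 0.1376 mA.
P = I²R = 0.01894 × 11.8 = 0.2235 mW.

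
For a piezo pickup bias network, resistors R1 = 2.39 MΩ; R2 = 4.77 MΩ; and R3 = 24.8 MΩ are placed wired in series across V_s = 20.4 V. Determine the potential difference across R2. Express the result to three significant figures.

ΣR = 2.39 + 4.77 + 24.8 = 31.96 MΩ.
Voltage divider: V = V_s · (4.770 / 31.96) = 20.4 × 0.1492 = 3.045 V.

V ≈ 3.04 V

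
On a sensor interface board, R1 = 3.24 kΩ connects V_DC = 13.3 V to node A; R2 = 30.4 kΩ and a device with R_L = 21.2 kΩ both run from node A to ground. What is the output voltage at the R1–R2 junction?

The load sits in parallel with R2, giving an effective lower resistance R2' = R2·R_L/(R2+R_L) = 12.49 kΩ.
Voltage divider with the loaded lower leg: V_out = 13.3 × 12.49/(3.24 + 12.49) = 13.3 × 0.7940 = 10.56 V.

V_out ≈ 10.6 V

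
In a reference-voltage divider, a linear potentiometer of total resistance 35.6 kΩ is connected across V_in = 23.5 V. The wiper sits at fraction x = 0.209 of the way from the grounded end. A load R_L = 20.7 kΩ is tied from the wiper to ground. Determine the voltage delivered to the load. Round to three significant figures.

Lower segment x·R_p = 7.440 kΩ; upper segment (1−x)·R_p = 28.16 kΩ.
Lower segment in parallel with the load: 7.440 ‖ 20.7 = 5.473 kΩ.
V_out = 23.5 × 5.473/(28.16 + 5.473) = 3.824 V.

V_out ≈ 3.82 V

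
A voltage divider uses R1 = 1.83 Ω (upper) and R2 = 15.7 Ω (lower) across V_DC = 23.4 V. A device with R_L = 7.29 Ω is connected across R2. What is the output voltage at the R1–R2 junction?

V_out ≈ 17.1 V

First combine the lower leg with the load: R2 ‖ R_L = 4.978 Ω.
Voltage divider with the loaded lower leg: V_out = 23.4 × 4.978/(1.83 + 4.978) = 23.4 × 0.7312 = 17.11 V.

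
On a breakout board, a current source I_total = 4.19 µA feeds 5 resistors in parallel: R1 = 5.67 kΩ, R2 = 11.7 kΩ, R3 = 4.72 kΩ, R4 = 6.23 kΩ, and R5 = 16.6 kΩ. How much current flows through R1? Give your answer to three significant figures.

I ≈ 1.06 µA

ΣG = 1/5.67 + 1/11.7 + 1/4.72 + 1/6.23 + 1/16.6 = 0.6945.
By the current-divider rule, I = I_total · G_k/ΣG = 4.19 × 0.2540 = 1.064 µA.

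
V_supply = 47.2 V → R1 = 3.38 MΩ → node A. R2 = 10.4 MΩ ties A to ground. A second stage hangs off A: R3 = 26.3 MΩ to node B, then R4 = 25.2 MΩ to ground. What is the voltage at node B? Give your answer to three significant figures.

V_B ≈ 16.6 V

Looking into the second stage from A: R3 + R4 = 51.50 MΩ appears in parallel with R2.
R2 ‖ (R3+R4) = 8.653 MΩ.
V_A = 47.2 × 8.653/(3.38 + 8.653) = 33.94 V.
V_B = V_A × 0.4893 = 16.61 V.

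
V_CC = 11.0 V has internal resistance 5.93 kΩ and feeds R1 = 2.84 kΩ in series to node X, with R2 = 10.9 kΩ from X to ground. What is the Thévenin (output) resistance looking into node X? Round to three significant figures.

R_th ≈ 4.86 kΩ

R1' = 5.93 + 2.84 = 8.770 kΩ (source resistance + R1).
Looking into X with the source shorted: R_th = R1'·R2/(R1'+R2) = 8.770 × 10.9/19.67 = 4.860 kΩ.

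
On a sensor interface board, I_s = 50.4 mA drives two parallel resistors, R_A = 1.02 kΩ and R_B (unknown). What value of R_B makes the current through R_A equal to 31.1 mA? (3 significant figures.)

The fraction through R_A equals R_B/(R_A+R_B).
With f = 0.6171, R_B = R_A · f/(1−f) = 1.02 × 1.611 = 1.644 kΩ.

R_B ≈ 1.64 kΩ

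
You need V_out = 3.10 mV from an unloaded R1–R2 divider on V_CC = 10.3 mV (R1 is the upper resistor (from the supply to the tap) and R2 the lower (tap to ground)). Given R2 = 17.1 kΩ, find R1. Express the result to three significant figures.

R1 ≈ 39.7 kΩ

V_out/V_CC = R2/(R1+R2) = 0.3010.
So R1 = R2 · (V_CC/V_out − 1) = 17.1 × (10.3/3.10 − 1) = 17.1 × 2.323 = 39.72 kΩ.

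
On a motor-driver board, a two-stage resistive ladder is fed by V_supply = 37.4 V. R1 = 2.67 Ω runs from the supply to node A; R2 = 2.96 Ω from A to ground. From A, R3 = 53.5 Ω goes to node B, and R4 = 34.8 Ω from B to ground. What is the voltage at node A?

V_A ≈ 19.4 V

Node A sees R2 in parallel with the series input of stage 2, R3 + R4 = 88.30 Ω.
R2 ‖ (R3+R4) = 2.864 Ω.
First divider: V_A = V_supply · 2.864/(2.67 + 2.864) = 19.36 V.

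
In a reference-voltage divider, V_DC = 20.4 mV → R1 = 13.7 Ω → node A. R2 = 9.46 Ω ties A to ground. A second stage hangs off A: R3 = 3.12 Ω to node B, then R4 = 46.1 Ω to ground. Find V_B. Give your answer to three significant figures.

The second stage (R3 + R4 = 49.22 Ω) loads node A in parallel with R2.
Effective lower resistance at A: R2 ‖ 49.22 = 7.935 Ω.
First divider: V_A = V_DC · 7.935/(13.7 + 7.935) = 7.482 mV.
V_B = V_A × 0.9366 = 7.008 mV.

V_B ≈ 7.01 mV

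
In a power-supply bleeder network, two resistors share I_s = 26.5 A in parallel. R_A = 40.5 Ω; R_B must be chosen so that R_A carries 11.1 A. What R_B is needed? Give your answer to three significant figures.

Two-branch current divider: I_A = I_s · R_B/(R_A + R_B).
With f = 0.4189, R_B = R_A · f/(1−f) = 40.5 × 0.7208 = 29.19 Ω.

R_B ≈ 29.2 Ω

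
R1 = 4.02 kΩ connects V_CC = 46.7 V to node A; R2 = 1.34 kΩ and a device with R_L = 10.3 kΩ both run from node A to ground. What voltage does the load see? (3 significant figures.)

The load sits in parallel with R2, giving an effective lower resistance R2' = R2·R_L/(R2+R_L) = 1.186 kΩ.
Voltage divider with the loaded lower leg: V_out = 46.7 × 1.186/(4.02 + 1.186) = 46.7 × 0.2278 = 10.64 V.

V_out ≈ 10.6 V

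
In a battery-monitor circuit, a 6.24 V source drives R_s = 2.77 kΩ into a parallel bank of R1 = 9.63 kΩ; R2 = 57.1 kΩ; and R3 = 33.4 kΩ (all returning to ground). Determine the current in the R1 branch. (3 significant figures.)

Combine the parallel branches: R_p = (1/9.63 + 1/57.1 + 1/33.4)⁻¹ = 6.610 kΩ.
Node voltage V_A = V_in · R_p/(R_s + R_p) = 6.24 × 0.7047 = 4.397 V.
Branch current I = V_A/R1 = 4.397/9.63 = 0.4566 mA.

I ≈ 0.457 mA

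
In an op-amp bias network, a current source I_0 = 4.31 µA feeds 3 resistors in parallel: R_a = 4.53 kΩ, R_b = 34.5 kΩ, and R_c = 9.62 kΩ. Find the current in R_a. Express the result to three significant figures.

I ≈ 2.69 µA

ΣG = 1/4.53 + 1/34.5 + 1/9.62 = 0.3537.
By the current-divider rule, I = I_0 · G_k/ΣG = 4.31 × 0.6241 = 2.690 µA.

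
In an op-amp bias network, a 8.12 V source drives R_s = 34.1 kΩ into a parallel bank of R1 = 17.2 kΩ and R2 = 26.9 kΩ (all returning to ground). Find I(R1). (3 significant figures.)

I ≈ 0.111 mA

Parallel bank: R_p = 1/(1/17.2 + 1/26.9) = 10.49 kΩ.
Node voltage V_A = V_supply · R_p/(R_s + R_p) = 8.12 × 0.2353 = 1.910 V.
Branch current I = V_A/R1 = 1.910/17.2 = 0.1111 mA.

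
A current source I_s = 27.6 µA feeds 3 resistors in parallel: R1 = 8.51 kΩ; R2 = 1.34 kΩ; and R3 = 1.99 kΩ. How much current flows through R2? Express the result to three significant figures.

I ≈ 15.1 µA

ΣG = 1/8.51 + 1/1.34 + 1/1.99 = 1.366.
Current divider: I(R2) = I_s · G_k/ΣG = 27.6 × (0.7463/1.366) = 27.6 × 0.5462 = 15.08 µA.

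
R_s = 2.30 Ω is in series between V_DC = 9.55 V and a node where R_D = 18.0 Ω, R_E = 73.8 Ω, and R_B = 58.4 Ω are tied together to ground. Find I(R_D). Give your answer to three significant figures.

Parallel bank: R_p = 1/(1/18.0 + 1/73.8 + 1/58.4) = 11.60 Ω.
V_A by voltage divider: V_A = 9.55 × 11.60/(2.30 + 11.60) = 7.969 V.
I(R_D) = V_A / R_D = 7.969/18.0 = 0.4427 A.

I ≈ 0.443 A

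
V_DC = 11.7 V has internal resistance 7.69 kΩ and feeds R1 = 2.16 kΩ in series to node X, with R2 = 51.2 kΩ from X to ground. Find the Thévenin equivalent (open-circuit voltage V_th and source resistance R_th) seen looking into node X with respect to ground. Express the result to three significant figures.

V_th ≈ 9.81 V, R_th ≈ 8.26 kΩ

R1' = 7.69 + 2.16 = 9.850 kΩ (source resistance + R1).
Open-circuit (no load on X): V_th = V_DC · R2/(R1' + R2) = 11.7 × 51.2/(9.850 + 51.2) = 9.812 V.
Zeroing V_DC shorts the top of R1' to ground, so R_th = R1' ‖ R2 = 8.261 kΩ.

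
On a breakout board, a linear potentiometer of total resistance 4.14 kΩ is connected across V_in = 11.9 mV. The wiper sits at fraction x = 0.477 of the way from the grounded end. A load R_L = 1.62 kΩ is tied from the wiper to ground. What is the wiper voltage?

Split the track: R_lower = x·R_p = 1.975 kΩ, R_upper = (1−x)·R_p = 2.165 kΩ.
R_L loads the lower segment: effective lower R = 0.8899 kΩ.
V_out = 11.9 × 0.8899/(2.165 + 0.8899) = 3.466 mV.

V_out ≈ 3.47 mV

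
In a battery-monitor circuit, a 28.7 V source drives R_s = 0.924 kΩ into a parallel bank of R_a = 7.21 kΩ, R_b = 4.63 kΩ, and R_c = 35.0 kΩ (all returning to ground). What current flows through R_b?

I ≈ 4.58 mA

Equivalent of the parallel group: R_p = 2.609 kΩ.
Node voltage V_A = V_DC · R_p/(R_s + R_p) = 28.7 × 0.7385 = 21.19 V.
I(R_b) = V_A / R_b = 21.19/4.63 = 4.578 mA.
(Equivalently: I_total = 8.123 mA, then current-divider fraction G_k/ΣG = 0.5636.)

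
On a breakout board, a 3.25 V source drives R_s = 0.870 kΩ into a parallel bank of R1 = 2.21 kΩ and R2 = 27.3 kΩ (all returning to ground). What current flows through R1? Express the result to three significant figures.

I ≈ 1.03 mA

Equivalent of the parallel group: R_p = 2.044 kΩ.
V_A = 3.25 × 2.044/2.914 = 2.280 V.
Branch current I = V_A/R1 = 2.280/2.21 = 1.032 mA.
(Equivalently: I_total = 1.115 mA, then current-divider fraction G_k/ΣG = 0.9251.)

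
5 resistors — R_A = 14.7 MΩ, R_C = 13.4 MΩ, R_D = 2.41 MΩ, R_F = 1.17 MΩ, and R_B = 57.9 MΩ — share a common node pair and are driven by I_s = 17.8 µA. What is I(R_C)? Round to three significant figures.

Conductances: ΣG = 1/14.7 + 1/13.4 + 1/2.41 + 1/1.17 + 1/57.9 = 1.430 (1/MΩ).
By the current-divider rule, I = I_s · G_k/ΣG = 17.8 × 0.05220 = 0.9292 µA.

I ≈ 0.929 µA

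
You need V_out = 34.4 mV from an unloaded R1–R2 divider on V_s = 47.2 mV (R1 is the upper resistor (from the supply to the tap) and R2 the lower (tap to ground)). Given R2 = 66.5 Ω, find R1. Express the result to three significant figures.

R1 ≈ 24.7 Ω

Required fraction k = V_out/V_s = 0.7288.
So R1 = R2 · (V_s/V_out − 1) = 66.5 × (47.2/34.4 − 1) = 66.5 × 0.3721 = 24.74 Ω.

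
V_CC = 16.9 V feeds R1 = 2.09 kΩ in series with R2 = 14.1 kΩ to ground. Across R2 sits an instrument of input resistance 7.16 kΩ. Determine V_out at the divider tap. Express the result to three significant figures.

V_out ≈ 11.7 V

R2 ‖ R_L = (14.1 × 7.16)/(14.1 + 7.16) = 4.749 kΩ.
Now apply the divider: V_out = 16.9 × 0.6944 = 11.74 V.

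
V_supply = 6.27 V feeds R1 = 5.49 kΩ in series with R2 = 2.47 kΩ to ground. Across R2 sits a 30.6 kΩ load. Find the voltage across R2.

First combine the lower leg with the load: R2 ‖ R_L = 2.286 kΩ.
Voltage divider with the loaded lower leg: V_out = 6.27 × 2.286/(5.49 + 2.286) = 6.27 × 0.2939 = 1.843 V.

V_out ≈ 1.84 V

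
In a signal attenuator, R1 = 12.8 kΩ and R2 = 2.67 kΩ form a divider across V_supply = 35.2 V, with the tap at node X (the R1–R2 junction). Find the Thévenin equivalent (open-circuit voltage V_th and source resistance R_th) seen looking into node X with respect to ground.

With X open, the divider is unloaded: V_th = 35.2 × 2.67/15.47 = 6.075 V.
Looking into X with the source shorted: R_th = R1·R2/(R1+R2) = 12.80 × 2.67/15.47 = 2.209 kΩ.

V_th ≈ 6.08 V, R_th ≈ 2.21 kΩ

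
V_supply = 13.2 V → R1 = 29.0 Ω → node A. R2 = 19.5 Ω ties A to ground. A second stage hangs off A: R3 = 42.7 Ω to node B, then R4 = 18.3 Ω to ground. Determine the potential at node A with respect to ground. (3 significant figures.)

V_A ≈ 4.46 V

Looking into the second stage from A: R3 + R4 = 61.00 Ω appears in parallel with R2.
R2 ‖ (R3+R4) = 14.78 Ω.
V_A = 13.2 × 14.78/(29.0 + 14.78) = 4.456 V.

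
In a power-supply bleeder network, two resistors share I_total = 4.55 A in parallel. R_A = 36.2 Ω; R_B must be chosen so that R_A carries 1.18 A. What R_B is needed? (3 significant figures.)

R_B ≈ 12.7 Ω

In a two-way split, I_A/I_total = R_B/(R_A + R_B).
1.18/4.55 = R_B/(R_A + R_B) → R_B = R_A · (0.2593)/(1 − 0.2593) = 36.2 × 0.3501 = 12.68 Ω.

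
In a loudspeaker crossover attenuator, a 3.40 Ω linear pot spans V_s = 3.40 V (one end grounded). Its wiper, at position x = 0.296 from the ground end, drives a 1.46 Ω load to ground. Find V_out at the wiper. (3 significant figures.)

V_out ≈ 0.678 V

The pot divides into 2.394 Ω above the wiper and 1.006 Ω below.
R_L loads the lower segment: effective lower R = 0.5957 Ω.
Then V_out = V_s · 0.5957/(2.394 + 0.5957) = 0.6776 V.
(Unloaded: V_out = x·V_s = 1.01 V.)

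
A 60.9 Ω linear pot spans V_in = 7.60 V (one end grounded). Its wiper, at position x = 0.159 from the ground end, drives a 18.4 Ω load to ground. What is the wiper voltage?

Lower segment x·R_p = 9.683 Ω; upper segment (1−x)·R_p = 51.22 Ω.
R_L loads the lower segment: effective lower R = 6.344 Ω.
Then V_out = V_in · 6.344/(51.22 + 6.344) = 0.8377 V.

V_out ≈ 0.838 V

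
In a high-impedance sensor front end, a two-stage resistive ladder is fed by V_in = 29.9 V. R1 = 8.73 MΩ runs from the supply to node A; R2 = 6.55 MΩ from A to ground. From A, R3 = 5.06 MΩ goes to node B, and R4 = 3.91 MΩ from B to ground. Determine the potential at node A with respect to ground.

Looking into the second stage from A: R3 + R4 = 8.970 MΩ appears in parallel with R2.
R2 ‖ (R3+R4) = 3.786 MΩ.
V_A = 29.9 × 3.786/(8.73 + 3.786) = 9.044 V.

V_A ≈ 9.04 V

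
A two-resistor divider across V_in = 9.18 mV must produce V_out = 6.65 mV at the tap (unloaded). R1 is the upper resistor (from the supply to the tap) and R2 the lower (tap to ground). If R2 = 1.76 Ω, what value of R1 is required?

Required fraction k = V_out/V_in = 0.7244.
Rearranging, R1 = R2·(1−k)/k = 1.76 × 0.3805 = 0.6696 Ω.

R1 ≈ 0.670 Ω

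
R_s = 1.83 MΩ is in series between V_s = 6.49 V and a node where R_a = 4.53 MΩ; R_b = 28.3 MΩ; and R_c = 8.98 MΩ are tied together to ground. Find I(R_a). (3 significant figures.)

I ≈ 0.857 µA

Equivalent of the parallel group: R_p = 2.721 MΩ.
V_A by voltage divider: V_A = 6.49 × 2.721/(1.83 + 2.721) = 3.881 V.
Branch current I = V_A/R_a = 3.881/4.53 = 0.8566 µA.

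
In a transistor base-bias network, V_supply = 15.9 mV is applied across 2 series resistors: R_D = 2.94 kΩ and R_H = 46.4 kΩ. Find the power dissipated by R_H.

P ≈ 4.82 nW

ΣR = 49.34 kΩ → I = 15.9/49.34 = 0.3223 µA.
V(R_H) = I·R = 14.95 mV; P = V·I = 14.95 × 0.3223 = 4.819 nW.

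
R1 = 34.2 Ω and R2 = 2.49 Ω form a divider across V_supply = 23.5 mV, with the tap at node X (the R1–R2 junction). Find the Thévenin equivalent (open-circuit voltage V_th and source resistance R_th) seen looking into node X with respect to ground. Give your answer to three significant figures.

V_th ≈ 1.59 mV, R_th ≈ 2.32 Ω

V_th is the unloaded tap voltage: V_supply · R2/(R1+R2) = 23.5 × 0.06787 = 1.595 mV.
Zeroing V_supply shorts the top of R1 to ground, so R_th = R1 ‖ R2 = 2.321 Ω.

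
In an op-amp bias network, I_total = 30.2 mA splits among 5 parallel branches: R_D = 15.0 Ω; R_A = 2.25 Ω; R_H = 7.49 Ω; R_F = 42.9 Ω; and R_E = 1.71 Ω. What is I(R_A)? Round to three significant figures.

ΣG = 1/15.0 + 1/2.25 + 1/7.49 + 1/42.9 + 1/1.71 = 1.253.
R_A takes the fraction G_k/ΣG = 0.4444/1.253 = 0.3548, so I = 30.2 × 0.3548 = 10.71 mA.

I ≈ 10.7 mA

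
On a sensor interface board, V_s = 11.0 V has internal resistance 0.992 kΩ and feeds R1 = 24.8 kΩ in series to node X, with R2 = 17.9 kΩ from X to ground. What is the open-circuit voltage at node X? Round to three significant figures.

R1' = 0.992 + 24.8 = 25.79 kΩ (source resistance + R1).
With X open, the divider is unloaded: V_th = 11.0 × 17.9/43.69 = 4.507 V.

V_th ≈ 4.51 V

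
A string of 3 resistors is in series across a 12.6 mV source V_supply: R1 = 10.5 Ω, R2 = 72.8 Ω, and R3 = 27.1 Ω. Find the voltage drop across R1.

V ≈ 1.20 mV

ΣR = 10.5 + 72.8 + 27.1 = 110.4 Ω.
Voltage divider: V = V_supply · (10.50 / 110.4) = 12.6 × 0.09511 = 1.198 mV.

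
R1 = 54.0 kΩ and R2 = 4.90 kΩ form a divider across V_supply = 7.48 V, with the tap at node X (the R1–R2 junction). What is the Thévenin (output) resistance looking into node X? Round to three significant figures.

With V_supply suppressed (replaced by a short), R_th = R1 ‖ R2 = (54.00 × 4.90)/(54.00 + 4.90) = 4.492 kΩ.

R_th ≈ 4.49 kΩ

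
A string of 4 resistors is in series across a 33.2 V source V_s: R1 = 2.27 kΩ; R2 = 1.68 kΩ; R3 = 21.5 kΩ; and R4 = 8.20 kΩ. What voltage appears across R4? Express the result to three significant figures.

Series total: ΣR = 2.27 + 1.68 + 21.5 + 8.20 = 33.65 kΩ.
V = V_s · R/ΣR = 33.2 × 0.2437 = 8.090 V.

V ≈ 8.09 V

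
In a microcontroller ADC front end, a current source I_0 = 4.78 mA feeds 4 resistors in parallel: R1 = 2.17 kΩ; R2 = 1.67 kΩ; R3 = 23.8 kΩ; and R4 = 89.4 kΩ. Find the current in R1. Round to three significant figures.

I ≈ 1.98 mA

Total conductance ΣG = 1/2.17 + 1/1.67 + 1/23.8 + 1/89.4 = 1.113 (units of 1/kΩ).
By the current-divider rule, I = I_0 · G_k/ΣG = 4.78 × 0.4141 = 1.979 mA.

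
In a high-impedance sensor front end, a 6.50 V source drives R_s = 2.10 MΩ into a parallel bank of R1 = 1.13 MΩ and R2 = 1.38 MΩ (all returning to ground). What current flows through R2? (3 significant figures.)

Parallel bank: R_p = 1/(1/1.13 + 1/1.38) = 0.6213 MΩ.
V_A = 6.50 × 0.6213/2.721 = 1.484 V.
Branch current I = V_A/R2 = 1.484/1.38 = 1.075 µA.
(Check via current divider: I_total = 2.389 µA; share G_k/ΣG = 0.4502 → same result.)

I ≈ 1.08 µA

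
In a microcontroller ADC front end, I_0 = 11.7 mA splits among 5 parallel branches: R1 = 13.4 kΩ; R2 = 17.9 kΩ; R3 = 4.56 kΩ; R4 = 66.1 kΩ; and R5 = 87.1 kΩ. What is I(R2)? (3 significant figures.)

I ≈ 1.74 mA

ΣG = 1/13.4 + 1/17.9 + 1/4.56 + 1/66.1 + 1/87.1 = 0.3764.
By the current-divider rule, I = I_0 · G_k/ΣG = 11.7 × 0.1484 = 1.737 mA.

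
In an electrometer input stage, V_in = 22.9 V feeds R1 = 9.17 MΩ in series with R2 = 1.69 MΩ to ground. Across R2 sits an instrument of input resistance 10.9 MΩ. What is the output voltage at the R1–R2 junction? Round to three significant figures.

R2 ‖ R_L = (1.69 × 10.9)/(1.69 + 10.9) = 1.463 MΩ.
Now apply the divider: V_out = 22.9 × 0.1376 = 3.151 V.

V_out ≈ 3.15 V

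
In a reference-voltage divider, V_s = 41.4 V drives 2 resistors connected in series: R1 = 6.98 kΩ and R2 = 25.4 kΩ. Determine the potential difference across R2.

Series total: ΣR = 6.98 + 25.4 = 32.38 kΩ.
By the voltage-divider rule, V = 41.4 × 25.40/32.38 = 32.48 V.

V ≈ 32.5 V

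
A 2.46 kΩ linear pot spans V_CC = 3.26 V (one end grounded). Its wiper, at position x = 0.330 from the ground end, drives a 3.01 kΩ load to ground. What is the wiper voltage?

The pot divides into 1.648 kΩ above the wiper and 0.8118 kΩ below.
R_L loads the lower segment: effective lower R = 0.6394 kΩ.
V_out = 3.26 × 0.6394/(1.648 + 0.6394) = 0.9112 V.

V_out ≈ 0.911 V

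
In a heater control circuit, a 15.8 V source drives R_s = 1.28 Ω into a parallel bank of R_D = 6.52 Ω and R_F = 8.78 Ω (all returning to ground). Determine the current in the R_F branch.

Parallel bank: R_p = 1/(1/6.52 + 1/8.78) = 3.742 Ω.
Node voltage V_A = V_supply · R_p/(R_s + R_p) = 15.8 × 0.7451 = 11.77 V.
Branch current I = V_A/R_F = 11.77/8.78 = 1.341 A.

I ≈ 1.34 A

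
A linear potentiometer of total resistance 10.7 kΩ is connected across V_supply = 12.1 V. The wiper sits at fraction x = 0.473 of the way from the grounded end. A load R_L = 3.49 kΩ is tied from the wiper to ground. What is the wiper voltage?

The pot divides into 5.639 kΩ above the wiper and 5.061 kΩ below.
(x·R_p) ‖ R_L = 2.066 kΩ.
Loaded-divider output: V_out = 12.1 × 0.2681 = 3.244 V.

V_out ≈ 3.24 V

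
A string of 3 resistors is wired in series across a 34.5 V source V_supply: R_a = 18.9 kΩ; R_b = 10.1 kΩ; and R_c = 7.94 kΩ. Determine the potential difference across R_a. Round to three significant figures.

Series total: ΣR = 18.9 + 10.1 + 7.94 = 36.94 kΩ.
By the voltage-divider rule, V = 34.5 × 18.90/36.94 = 17.65 V.

V ≈ 17.7 V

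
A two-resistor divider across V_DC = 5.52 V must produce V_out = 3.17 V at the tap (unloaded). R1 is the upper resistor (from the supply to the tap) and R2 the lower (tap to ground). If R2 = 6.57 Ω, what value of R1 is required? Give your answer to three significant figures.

R1 ≈ 4.87 Ω

Required fraction k = V_out/V_DC = 0.5743.
Rearranging, R1 = R2·(1−k)/k = 6.57 × 0.7413 = 4.871 Ω.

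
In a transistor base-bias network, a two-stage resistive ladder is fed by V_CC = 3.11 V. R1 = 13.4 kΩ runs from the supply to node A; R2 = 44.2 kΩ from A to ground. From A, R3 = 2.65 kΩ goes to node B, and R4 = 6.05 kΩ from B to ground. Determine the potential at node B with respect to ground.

The second stage (R3 + R4 = 8.700 kΩ) loads node A in parallel with R2.
R2 ‖ (R3+R4) = 7.269 kΩ.
V_A = 3.11 × 7.269/(13.4 + 7.269) = 1.094 V.
Then the unloaded second divider: V_B = V_A × R4/(R3+R4) = 1.094 × 0.6954 = 0.7606 V.

V_B ≈ 0.761 V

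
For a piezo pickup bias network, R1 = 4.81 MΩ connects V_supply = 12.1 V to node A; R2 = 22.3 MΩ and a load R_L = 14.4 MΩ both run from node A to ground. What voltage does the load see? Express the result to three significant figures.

First combine the lower leg with the load: R2 ‖ R_L = 8.750 MΩ.
Voltage divider with the loaded lower leg: V_out = 12.1 × 8.750/(4.81 + 8.750) = 12.1 × 0.6453 = 7.808 V.
(Unloaded it would be 9.95 V; the load pulls it down.)

V_out ≈ 7.81 V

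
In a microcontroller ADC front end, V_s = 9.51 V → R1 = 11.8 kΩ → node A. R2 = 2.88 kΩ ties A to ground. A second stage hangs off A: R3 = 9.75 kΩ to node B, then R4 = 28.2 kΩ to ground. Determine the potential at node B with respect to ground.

Looking into the second stage from A: R3 + R4 = 37.95 kΩ appears in parallel with R2.
R2 ‖ (R3+R4) = 2.677 kΩ.
So V_A = 9.51 × 0.1849 = 1.758 V.
Then the unloaded second divider: V_B = V_A × R4/(R3+R4) = 1.758 × 0.7431 = 1.307 V.

V_B ≈ 1.31 V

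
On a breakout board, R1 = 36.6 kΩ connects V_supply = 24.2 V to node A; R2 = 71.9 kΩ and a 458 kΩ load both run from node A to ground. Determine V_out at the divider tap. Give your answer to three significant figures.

R2 ‖ R_L = (71.9 × 458)/(71.9 + 458) = 62.14 kΩ.
Voltage divider with the loaded lower leg: V_out = 24.2 × 62.14/(36.6 + 62.14) = 24.2 × 0.6293 = 15.23 V.

V_out ≈ 15.2 V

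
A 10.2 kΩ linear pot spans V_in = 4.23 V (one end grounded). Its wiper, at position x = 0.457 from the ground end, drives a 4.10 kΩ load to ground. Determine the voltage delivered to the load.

Split the track: R_lower = x·R_p = 4.661 kΩ, R_upper = (1−x)·R_p = 5.539 kΩ.
Lower segment in parallel with the load: 4.661 ‖ 4.10 = 2.181 kΩ.
V_out = 4.23 × 2.181/(5.539 + 2.181) = 1.195 V.
(Unloaded: V_out = x·V_in = 1.93 V.)

V_out ≈ 1.20 V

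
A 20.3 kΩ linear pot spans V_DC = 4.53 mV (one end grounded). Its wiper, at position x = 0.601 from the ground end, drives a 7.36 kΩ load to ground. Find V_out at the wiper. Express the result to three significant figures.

V_out ≈ 1.64 mV

Lower segment x·R_p = 12.20 kΩ; upper segment (1−x)·R_p = 8.100 kΩ.
Lower segment in parallel with the load: 12.20 ‖ 7.36 = 4.591 kΩ.
Loaded-divider output: V_out = 4.53 × 0.3617 = 1.639 mV.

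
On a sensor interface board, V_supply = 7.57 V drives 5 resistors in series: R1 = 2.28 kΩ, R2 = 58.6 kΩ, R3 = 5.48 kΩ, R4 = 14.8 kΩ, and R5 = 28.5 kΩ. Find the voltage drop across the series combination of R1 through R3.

V ≈ 4.58 V

Series total: ΣR = 2.28 + 58.6 + 5.48 + 14.8 + 28.5 = 109.7 kΩ.
R_{R1..R3} = 2.28 + 58.6 + 5.48 = 66.36 kΩ.
Voltage divider: V = V_supply · (66.36 / 109.7) = 7.57 × 0.6051 = 4.581 V.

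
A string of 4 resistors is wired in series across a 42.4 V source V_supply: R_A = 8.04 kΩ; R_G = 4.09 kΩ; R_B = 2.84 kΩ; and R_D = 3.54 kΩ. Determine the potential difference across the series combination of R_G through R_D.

Total series resistance ΣR = 8.04 + 4.09 + 2.84 + 3.54 = 18.51 kΩ.
R_{R_G..R_D} = 4.09 + 2.84 + 3.54 = 10.47 kΩ.
V = V_supply · R/ΣR = 42.4 × 0.5656 = 23.98 V.

V ≈ 24.0 V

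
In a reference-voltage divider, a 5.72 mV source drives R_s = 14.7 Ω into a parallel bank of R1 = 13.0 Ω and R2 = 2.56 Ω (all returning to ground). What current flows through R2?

I ≈ 0.284 mA

Parallel bank: R_p = 1/(1/13.0 + 1/2.56) = 2.139 Ω.
Node voltage V_A = V_in · R_p/(R_s + R_p) = 5.72 × 0.1270 = 0.7265 mV.
Branch current I = V_A/R2 = 0.7265/2.56 = 0.2838 mA.
(Equivalently: I_total = 0.3397 mA, then current-divider fraction G_k/ΣG = 0.8355.)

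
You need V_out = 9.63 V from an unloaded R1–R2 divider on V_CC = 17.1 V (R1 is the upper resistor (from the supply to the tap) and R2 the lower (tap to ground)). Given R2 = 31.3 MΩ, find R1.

R1 ≈ 24.3 MΩ

The divider ratio is R2/(R1+R2) = 9.63/17.1 = 0.5632.
R1 = R2·(1/k − 1) = 31.3 × 0.7757 = 24.28 MΩ.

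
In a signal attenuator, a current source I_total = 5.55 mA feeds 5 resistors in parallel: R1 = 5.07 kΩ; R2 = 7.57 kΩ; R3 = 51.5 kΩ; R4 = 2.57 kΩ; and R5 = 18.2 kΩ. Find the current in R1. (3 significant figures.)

ΣG = 1/5.07 + 1/7.57 + 1/51.5 + 1/2.57 + 1/18.2 = 0.7928.
Current divider: I(R1) = I_total · G_k/ΣG = 5.55 × (0.1972/0.7928) = 5.55 × 0.2488 = 1.381 mA.

I ≈ 1.38 mA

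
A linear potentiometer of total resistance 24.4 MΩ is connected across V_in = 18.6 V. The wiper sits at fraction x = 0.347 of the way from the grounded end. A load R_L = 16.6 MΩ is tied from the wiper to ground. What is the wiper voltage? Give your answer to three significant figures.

V_out ≈ 4.84 V

The pot divides into 15.93 MΩ above the wiper and 8.467 MΩ below.
(x·R_p) ‖ R_L = 5.607 MΩ.
V_out = 18.6 × 5.607/(15.93 + 5.607) = 4.842 V.
(Unloaded: V_out = x·V_in = 6.45 V.)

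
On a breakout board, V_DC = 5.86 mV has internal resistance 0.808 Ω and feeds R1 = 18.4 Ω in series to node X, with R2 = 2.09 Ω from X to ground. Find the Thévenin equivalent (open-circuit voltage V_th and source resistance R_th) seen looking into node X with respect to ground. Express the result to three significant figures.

R1' = 0.808 + 18.4 = 19.21 Ω (source resistance + R1).
V_th is the unloaded tap voltage: V_DC · R2/(R1'+R2) = 5.86 × 0.09813 = 0.5750 mV.
With V_DC suppressed (replaced by a short), R_th = R1' ‖ R2 = (19.21 × 2.09)/(19.21 + 2.09) = 1.885 Ω.

V_th ≈ 0.575 mV, R_th ≈ 1.88 Ω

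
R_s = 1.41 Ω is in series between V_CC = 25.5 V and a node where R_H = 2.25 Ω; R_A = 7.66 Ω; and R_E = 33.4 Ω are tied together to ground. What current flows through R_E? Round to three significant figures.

I ≈ 0.412 A

Parallel bank: R_p = 1/(1/2.25 + 1/7.66 + 1/33.4) = 1.653 Ω.
V_A = 25.5 × 1.653/3.063 = 13.76 V.
I(R_E) = V_A / R_E = 13.76/33.4 = 0.4120 A.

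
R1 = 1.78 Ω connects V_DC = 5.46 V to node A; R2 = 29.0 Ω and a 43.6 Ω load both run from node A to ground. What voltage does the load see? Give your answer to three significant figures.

R2 ‖ R_L = (29.0 × 43.6)/(29.0 + 43.6) = 17.42 Ω.
Now apply the divider: V_out = 5.46 × 0.9073 = 4.954 V.

V_out ≈ 4.95 V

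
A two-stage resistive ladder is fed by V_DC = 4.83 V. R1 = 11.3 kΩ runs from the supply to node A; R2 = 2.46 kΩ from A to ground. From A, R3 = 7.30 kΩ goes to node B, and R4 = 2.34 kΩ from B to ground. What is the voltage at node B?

The second stage (R3 + R4 = 9.640 kΩ) loads node A in parallel with R2.
R2 ‖ (R3+R4) = 1.960 kΩ.
So V_A = 4.83 × 0.1478 = 0.7139 V.
Then the unloaded second divider: V_B = V_A × R4/(R3+R4) = 0.7139 × 0.2427 = 0.1733 V.

V_B ≈ 0.173 V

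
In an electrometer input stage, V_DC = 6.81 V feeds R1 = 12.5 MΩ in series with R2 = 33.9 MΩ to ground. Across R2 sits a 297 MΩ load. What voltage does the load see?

V_out ≈ 4.83 V

The load sits in parallel with R2, giving an effective lower resistance R2' = R2·R_L/(R2+R_L) = 30.43 MΩ.
Now apply the divider: V_out = 6.81 × 0.7088 = 4.827 V.
(Unloaded it would be 4.98 V; the load pulls it down.)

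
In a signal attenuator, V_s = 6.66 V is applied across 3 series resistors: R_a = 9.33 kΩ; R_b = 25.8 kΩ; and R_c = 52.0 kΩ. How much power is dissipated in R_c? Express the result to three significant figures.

The common current is I = 6.66/87.13 = 0.07644 mA.
P(R_c) = I²·R_c = (0.07644)² × 52.0 = 0.3038 mW.

P ≈ 0.304 mW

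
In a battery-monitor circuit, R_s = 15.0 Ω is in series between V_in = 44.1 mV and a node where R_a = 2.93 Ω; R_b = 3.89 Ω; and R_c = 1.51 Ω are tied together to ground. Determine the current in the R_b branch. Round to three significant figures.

Equivalent of the parallel group: R_p = 0.7933 Ω.
V_A by voltage divider: V_A = 44.1 × 0.7933/(15.0 + 0.7933) = 2.215 mV.
I(R_b) = V_A / R_b = 2.215/3.89 = 0.5694 mA.
(Equivalently: I_total = 2.792 mA, then current-divider fraction G_k/ΣG = 0.2039.)

I ≈ 0.569 mA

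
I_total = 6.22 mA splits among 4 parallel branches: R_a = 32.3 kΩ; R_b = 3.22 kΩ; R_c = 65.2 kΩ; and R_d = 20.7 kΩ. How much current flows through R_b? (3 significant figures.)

Total conductance ΣG = 1/32.3 + 1/3.22 + 1/65.2 + 1/20.7 = 0.4052 (units of 1/kΩ).
R_b takes the fraction G_k/ΣG = 0.3106/0.4052 = 0.7665, so I = 6.22 × 0.7665 = 4.768 mA.

I ≈ 4.77 mA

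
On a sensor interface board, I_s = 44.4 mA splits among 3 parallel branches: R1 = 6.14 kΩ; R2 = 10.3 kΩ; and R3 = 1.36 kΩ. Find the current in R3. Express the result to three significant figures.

I ≈ 32.8 mA

Conductances: ΣG = 1/6.14 + 1/10.3 + 1/1.36 = 0.9952 (1/kΩ).
By the current-divider rule, I = I_s · G_k/ΣG = 44.4 × 0.7388 = 32.80 mA.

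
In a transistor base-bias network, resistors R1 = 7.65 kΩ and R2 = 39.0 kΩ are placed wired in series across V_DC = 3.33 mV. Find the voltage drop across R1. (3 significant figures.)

V ≈ 0.546 mV

Series total: ΣR = 7.65 + 39.0 = 46.65 kΩ.
Voltage divider: V = V_DC · (7.650 / 46.65) = 3.33 × 0.1640 = 0.5461 mV.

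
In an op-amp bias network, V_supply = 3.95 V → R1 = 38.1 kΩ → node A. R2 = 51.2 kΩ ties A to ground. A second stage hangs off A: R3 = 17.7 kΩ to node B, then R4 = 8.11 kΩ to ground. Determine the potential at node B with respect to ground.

Looking into the second stage from A: R3 + R4 = 25.81 kΩ appears in parallel with R2.
Effective lower resistance at A: R2 ‖ 25.81 = 17.16 kΩ.
So V_A = 3.95 × 0.3105 = 1.227 V.
V_B = V_A × 0.3142 = 0.3854 V.

V_B ≈ 0.385 V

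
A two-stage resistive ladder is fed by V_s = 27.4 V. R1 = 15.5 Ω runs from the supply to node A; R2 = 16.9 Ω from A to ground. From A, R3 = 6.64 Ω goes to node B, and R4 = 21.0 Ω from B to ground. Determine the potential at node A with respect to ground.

The second stage (R3 + R4 = 27.64 Ω) loads node A in parallel with R2.
Effective lower resistance at A: R2 ‖ 27.64 = 10.49 Ω.
So V_A = 27.4 × 0.4036 = 11.06 V.

V_A ≈ 11.1 V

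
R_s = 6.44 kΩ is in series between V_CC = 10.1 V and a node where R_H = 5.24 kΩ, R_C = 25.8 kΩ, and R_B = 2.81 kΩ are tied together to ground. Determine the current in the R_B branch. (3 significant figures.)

I ≈ 0.753 mA

Parallel bank: R_p = 1/(1/5.24 + 1/25.8 + 1/2.81) = 1.708 kΩ.
V_A = 10.1 × 1.708/8.148 = 2.117 V.
I(R_B) = V_A / R_B = 2.117/2.81 = 0.7535 mA.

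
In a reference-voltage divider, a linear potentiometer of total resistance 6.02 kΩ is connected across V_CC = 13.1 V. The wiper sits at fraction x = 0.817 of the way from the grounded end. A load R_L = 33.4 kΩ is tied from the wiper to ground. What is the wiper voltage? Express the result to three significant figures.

V_out ≈ 10.4 V

The pot divides into 1.102 kΩ above the wiper and 4.918 kΩ below.
R_L loads the lower segment: effective lower R = 4.287 kΩ.
Then V_out = V_CC · 4.287/(1.102 + 4.287) = 10.42 V.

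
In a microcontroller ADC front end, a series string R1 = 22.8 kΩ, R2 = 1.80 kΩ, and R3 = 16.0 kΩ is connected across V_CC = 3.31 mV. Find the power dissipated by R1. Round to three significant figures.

ΣR = 40.60 kΩ → I = 3.31/40.60 = 0.08153 µA.
P(R1) = I²·R1 = (0.08153)² × 22.8 = 0.1515 nW.

P ≈ 0.152 nW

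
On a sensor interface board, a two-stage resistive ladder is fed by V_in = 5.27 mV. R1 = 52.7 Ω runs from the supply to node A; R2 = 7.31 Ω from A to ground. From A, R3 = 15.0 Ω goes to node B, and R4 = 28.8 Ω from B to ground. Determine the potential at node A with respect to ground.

Looking into the second stage from A: R3 + R4 = 43.80 Ω appears in parallel with R2.
R2 ‖ (R3+R4) = 6.264 Ω.
So V_A = 5.27 × 0.1062 = 0.5599 mV.

V_A ≈ 0.560 mV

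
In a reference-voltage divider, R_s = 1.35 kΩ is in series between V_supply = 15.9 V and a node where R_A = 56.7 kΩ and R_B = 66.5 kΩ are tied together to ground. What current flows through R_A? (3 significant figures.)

I ≈ 0.269 mA

Parallel bank: R_p = 1/(1/56.7 + 1/66.5) = 30.61 kΩ.
V_A by voltage divider: V_A = 15.9 × 30.61/(1.35 + 30.61) = 15.23 V.
Branch current I = V_A/R_A = 15.23/56.7 = 0.2686 mA.
(Check via current divider: I_total = 0.4976 mA; share G_k/ΣG = 0.5398 → same result.)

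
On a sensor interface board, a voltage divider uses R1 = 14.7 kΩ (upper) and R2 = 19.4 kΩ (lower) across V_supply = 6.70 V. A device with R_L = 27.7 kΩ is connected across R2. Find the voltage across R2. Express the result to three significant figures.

R2 ‖ R_L = (19.4 × 27.7)/(19.4 + 27.7) = 11.41 kΩ.
Voltage divider with the loaded lower leg: V_out = 6.70 × 11.41/(14.7 + 11.41) = 6.70 × 0.4370 = 2.928 V.
(Unloaded it would be 3.81 V; the load pulls it down.)

V_out ≈ 2.93 V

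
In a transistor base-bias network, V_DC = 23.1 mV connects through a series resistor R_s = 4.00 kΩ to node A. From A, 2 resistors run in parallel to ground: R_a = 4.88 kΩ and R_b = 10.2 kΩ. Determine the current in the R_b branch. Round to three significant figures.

Parallel bank: R_p = 1/(1/4.88 + 1/10.2) = 3.301 kΩ.
Node voltage V_A = V_DC · R_p/(R_s + R_p) = 23.1 × 0.4521 = 10.44 mV.
I(R_b) = V_A / R_b = 10.44/10.2 = 1.024 µA.

I ≈ 1.02 µA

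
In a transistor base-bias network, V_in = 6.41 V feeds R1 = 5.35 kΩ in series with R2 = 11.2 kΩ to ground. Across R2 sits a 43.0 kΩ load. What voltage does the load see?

First combine the lower leg with the load: R2 ‖ R_L = 8.886 kΩ.
Voltage divider with the loaded lower leg: V_out = 6.41 × 8.886/(5.35 + 8.886) = 6.41 × 0.6242 = 4.001 V.

V_out ≈ 4.00 V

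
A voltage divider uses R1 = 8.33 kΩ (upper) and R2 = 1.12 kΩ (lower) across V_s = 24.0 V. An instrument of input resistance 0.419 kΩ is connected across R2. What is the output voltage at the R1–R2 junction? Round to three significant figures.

V_out ≈ 0.848 V

First combine the lower leg with the load: R2 ‖ R_L = 0.3049 kΩ.
Then V_out = V_s · R2'/(R1 + R2') = 24.0 × 0.3049/8.635 = 0.8475 V.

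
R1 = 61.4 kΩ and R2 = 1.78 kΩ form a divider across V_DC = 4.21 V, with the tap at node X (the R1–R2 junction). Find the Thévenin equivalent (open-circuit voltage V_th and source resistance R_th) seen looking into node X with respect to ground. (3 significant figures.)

Open-circuit (no load on X): V_th = V_DC · R2/(R1 + R2) = 4.21 × 1.78/(61.40 + 1.78) = 0.1186 V.
Looking into X with the source shorted: R_th = R1·R2/(R1+R2) = 61.40 × 1.78/63.18 = 1.730 kΩ.

V_th ≈ 0.119 V, R_th ≈ 1.73 kΩ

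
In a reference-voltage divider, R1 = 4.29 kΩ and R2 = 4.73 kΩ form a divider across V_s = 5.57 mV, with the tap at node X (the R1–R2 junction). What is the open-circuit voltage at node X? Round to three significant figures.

V_th ≈ 2.92 mV

Open-circuit (no load on X): V_th = V_s · R2/(R1 + R2) = 5.57 × 4.73/(4.290 + 4.73) = 2.921 mV.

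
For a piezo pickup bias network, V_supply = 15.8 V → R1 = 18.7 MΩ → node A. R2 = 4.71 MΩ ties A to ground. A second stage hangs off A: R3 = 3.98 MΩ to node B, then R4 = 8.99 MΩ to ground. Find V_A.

V_A ≈ 2.46 V

Looking into the second stage from A: R3 + R4 = 12.97 MΩ appears in parallel with R2.
R2 ‖ (R3+R4) = 3.455 MΩ.
First divider: V_A = V_supply · 3.455/(18.7 + 3.455) = 2.464 V.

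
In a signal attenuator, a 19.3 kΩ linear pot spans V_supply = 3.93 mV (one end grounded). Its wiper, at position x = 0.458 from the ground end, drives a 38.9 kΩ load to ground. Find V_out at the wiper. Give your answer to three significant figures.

Split the track: R_lower = x·R_p = 8.839 kΩ, R_upper = (1−x)·R_p = 10.46 kΩ.
(x·R_p) ‖ R_L = 7.203 kΩ.
V_out = 3.93 × 7.203/(10.46 + 7.203) = 1.603 mV.

V_out ≈ 1.60 mV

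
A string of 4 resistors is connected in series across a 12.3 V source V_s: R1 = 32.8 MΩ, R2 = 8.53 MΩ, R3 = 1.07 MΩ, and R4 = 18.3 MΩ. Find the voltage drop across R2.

Series total: ΣR = 32.8 + 8.53 + 1.07 + 18.3 = 60.70 MΩ.
By the voltage-divider rule, V = 12.3 × 8.530/60.70 = 1.728 V.

V ≈ 1.73 V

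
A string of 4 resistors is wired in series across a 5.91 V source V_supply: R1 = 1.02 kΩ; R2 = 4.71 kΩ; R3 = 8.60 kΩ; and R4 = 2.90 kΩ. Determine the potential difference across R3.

Total series resistance ΣR = 1.02 + 4.71 + 8.60 + 2.90 = 17.23 kΩ.
V = V_supply · R/ΣR = 5.91 × 0.4991 = 2.950 V.

V ≈ 2.95 V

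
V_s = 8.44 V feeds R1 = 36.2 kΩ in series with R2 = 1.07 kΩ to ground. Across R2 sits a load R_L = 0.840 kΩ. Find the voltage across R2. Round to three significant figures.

The load sits in parallel with R2, giving an effective lower resistance R2' = R2·R_L/(R2+R_L) = 0.4706 kΩ.
Voltage divider with the loaded lower leg: V_out = 8.44 × 0.4706/(36.2 + 0.4706) = 8.44 × 0.01283 = 0.1083 V.
(Unloaded it would be 0.242 V; the load pulls it down.)

V_out ≈ 0.108 V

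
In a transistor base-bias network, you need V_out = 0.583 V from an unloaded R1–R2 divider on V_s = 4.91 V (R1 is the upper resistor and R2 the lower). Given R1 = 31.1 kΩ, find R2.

R2 ≈ 4.19 kΩ

The divider ratio is R2/(R1+R2) = 0.583/4.91 = 0.1187.
Rearranging, R2 = R1·k/(1−k) = 31.1 × 0.1347 = 4.190 kΩ.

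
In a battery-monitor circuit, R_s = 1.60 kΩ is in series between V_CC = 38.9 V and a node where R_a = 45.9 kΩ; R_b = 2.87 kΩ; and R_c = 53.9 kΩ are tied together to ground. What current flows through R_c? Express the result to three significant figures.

I ≈ 0.445 mA

Equivalent of the parallel group: R_p = 2.572 kΩ.
V_A by voltage divider: V_A = 38.9 × 2.572/(1.60 + 2.572) = 23.98 V.
I(R_c) = V_A / R_c = 23.98/53.9 = 0.4449 mA.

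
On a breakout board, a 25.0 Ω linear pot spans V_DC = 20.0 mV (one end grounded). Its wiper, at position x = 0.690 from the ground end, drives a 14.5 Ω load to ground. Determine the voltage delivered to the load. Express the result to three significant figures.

Lower segment x·R_p = 17.25 Ω; upper segment (1−x)·R_p = 7.750 Ω.
(x·R_p) ‖ R_L = 7.878 Ω.
Then V_out = V_DC · 7.878/(7.750 + 7.878) = 10.08 mV.

V_out ≈ 10.1 mV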